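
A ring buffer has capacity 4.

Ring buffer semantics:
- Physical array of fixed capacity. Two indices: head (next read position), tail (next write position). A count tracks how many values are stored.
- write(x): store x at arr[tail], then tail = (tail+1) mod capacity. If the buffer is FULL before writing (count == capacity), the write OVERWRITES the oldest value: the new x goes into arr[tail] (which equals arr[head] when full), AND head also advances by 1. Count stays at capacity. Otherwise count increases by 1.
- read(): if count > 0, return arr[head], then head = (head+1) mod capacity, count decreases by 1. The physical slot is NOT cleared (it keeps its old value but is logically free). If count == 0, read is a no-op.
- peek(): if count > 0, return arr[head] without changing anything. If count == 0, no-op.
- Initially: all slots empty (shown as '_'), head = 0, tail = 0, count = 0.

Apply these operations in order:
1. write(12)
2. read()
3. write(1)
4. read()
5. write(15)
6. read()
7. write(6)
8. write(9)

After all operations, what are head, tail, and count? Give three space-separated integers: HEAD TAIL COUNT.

Answer: 3 1 2

Derivation:
After op 1 (write(12)): arr=[12 _ _ _] head=0 tail=1 count=1
After op 2 (read()): arr=[12 _ _ _] head=1 tail=1 count=0
After op 3 (write(1)): arr=[12 1 _ _] head=1 tail=2 count=1
After op 4 (read()): arr=[12 1 _ _] head=2 tail=2 count=0
After op 5 (write(15)): arr=[12 1 15 _] head=2 tail=3 count=1
After op 6 (read()): arr=[12 1 15 _] head=3 tail=3 count=0
After op 7 (write(6)): arr=[12 1 15 6] head=3 tail=0 count=1
After op 8 (write(9)): arr=[9 1 15 6] head=3 tail=1 count=2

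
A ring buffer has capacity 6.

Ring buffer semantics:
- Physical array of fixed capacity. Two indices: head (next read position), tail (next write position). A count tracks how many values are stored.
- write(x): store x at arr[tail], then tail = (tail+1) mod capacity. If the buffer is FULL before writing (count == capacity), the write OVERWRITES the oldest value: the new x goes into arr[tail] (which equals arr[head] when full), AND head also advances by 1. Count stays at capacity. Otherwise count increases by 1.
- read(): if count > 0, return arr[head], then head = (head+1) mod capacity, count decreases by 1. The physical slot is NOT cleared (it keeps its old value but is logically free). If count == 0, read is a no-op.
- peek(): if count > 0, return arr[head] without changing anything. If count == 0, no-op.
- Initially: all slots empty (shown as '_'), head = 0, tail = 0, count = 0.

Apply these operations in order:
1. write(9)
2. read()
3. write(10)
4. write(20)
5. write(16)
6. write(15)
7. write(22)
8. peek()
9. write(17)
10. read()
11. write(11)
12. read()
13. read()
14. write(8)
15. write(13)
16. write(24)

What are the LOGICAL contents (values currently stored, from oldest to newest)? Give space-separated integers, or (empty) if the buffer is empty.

After op 1 (write(9)): arr=[9 _ _ _ _ _] head=0 tail=1 count=1
After op 2 (read()): arr=[9 _ _ _ _ _] head=1 tail=1 count=0
After op 3 (write(10)): arr=[9 10 _ _ _ _] head=1 tail=2 count=1
After op 4 (write(20)): arr=[9 10 20 _ _ _] head=1 tail=3 count=2
After op 5 (write(16)): arr=[9 10 20 16 _ _] head=1 tail=4 count=3
After op 6 (write(15)): arr=[9 10 20 16 15 _] head=1 tail=5 count=4
After op 7 (write(22)): arr=[9 10 20 16 15 22] head=1 tail=0 count=5
After op 8 (peek()): arr=[9 10 20 16 15 22] head=1 tail=0 count=5
After op 9 (write(17)): arr=[17 10 20 16 15 22] head=1 tail=1 count=6
After op 10 (read()): arr=[17 10 20 16 15 22] head=2 tail=1 count=5
After op 11 (write(11)): arr=[17 11 20 16 15 22] head=2 tail=2 count=6
After op 12 (read()): arr=[17 11 20 16 15 22] head=3 tail=2 count=5
After op 13 (read()): arr=[17 11 20 16 15 22] head=4 tail=2 count=4
After op 14 (write(8)): arr=[17 11 8 16 15 22] head=4 tail=3 count=5
After op 15 (write(13)): arr=[17 11 8 13 15 22] head=4 tail=4 count=6
After op 16 (write(24)): arr=[17 11 8 13 24 22] head=5 tail=5 count=6

Answer: 22 17 11 8 13 24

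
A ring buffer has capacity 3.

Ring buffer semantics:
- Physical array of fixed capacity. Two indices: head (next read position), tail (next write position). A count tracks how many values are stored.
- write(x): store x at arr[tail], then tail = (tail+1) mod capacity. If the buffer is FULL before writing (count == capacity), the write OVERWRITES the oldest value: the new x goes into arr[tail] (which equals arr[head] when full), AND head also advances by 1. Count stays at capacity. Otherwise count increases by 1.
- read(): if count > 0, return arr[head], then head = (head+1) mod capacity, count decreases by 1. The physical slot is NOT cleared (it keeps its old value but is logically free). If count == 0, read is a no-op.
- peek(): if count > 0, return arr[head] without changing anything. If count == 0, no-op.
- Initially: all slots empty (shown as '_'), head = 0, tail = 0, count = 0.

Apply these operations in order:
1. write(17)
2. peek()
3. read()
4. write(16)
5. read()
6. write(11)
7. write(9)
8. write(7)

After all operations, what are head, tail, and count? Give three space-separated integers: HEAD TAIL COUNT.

Answer: 2 2 3

Derivation:
After op 1 (write(17)): arr=[17 _ _] head=0 tail=1 count=1
After op 2 (peek()): arr=[17 _ _] head=0 tail=1 count=1
After op 3 (read()): arr=[17 _ _] head=1 tail=1 count=0
After op 4 (write(16)): arr=[17 16 _] head=1 tail=2 count=1
After op 5 (read()): arr=[17 16 _] head=2 tail=2 count=0
After op 6 (write(11)): arr=[17 16 11] head=2 tail=0 count=1
After op 7 (write(9)): arr=[9 16 11] head=2 tail=1 count=2
After op 8 (write(7)): arr=[9 7 11] head=2 tail=2 count=3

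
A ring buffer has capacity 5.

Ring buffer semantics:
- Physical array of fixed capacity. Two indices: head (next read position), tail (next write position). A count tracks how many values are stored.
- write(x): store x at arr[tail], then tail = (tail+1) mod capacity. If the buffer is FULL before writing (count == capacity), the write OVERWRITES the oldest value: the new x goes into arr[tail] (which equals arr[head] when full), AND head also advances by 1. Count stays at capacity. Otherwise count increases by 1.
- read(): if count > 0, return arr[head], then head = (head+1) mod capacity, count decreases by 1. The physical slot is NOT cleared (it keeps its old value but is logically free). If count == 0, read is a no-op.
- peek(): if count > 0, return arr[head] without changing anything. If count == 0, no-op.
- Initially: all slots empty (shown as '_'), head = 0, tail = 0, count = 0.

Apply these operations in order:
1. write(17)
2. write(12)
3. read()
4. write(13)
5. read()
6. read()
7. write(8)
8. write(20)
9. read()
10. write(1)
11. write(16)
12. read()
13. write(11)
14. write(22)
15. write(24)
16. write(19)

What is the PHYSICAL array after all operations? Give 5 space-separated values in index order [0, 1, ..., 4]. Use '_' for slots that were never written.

After op 1 (write(17)): arr=[17 _ _ _ _] head=0 tail=1 count=1
After op 2 (write(12)): arr=[17 12 _ _ _] head=0 tail=2 count=2
After op 3 (read()): arr=[17 12 _ _ _] head=1 tail=2 count=1
After op 4 (write(13)): arr=[17 12 13 _ _] head=1 tail=3 count=2
After op 5 (read()): arr=[17 12 13 _ _] head=2 tail=3 count=1
After op 6 (read()): arr=[17 12 13 _ _] head=3 tail=3 count=0
After op 7 (write(8)): arr=[17 12 13 8 _] head=3 tail=4 count=1
After op 8 (write(20)): arr=[17 12 13 8 20] head=3 tail=0 count=2
After op 9 (read()): arr=[17 12 13 8 20] head=4 tail=0 count=1
After op 10 (write(1)): arr=[1 12 13 8 20] head=4 tail=1 count=2
After op 11 (write(16)): arr=[1 16 13 8 20] head=4 tail=2 count=3
After op 12 (read()): arr=[1 16 13 8 20] head=0 tail=2 count=2
After op 13 (write(11)): arr=[1 16 11 8 20] head=0 tail=3 count=3
After op 14 (write(22)): arr=[1 16 11 22 20] head=0 tail=4 count=4
After op 15 (write(24)): arr=[1 16 11 22 24] head=0 tail=0 count=5
After op 16 (write(19)): arr=[19 16 11 22 24] head=1 tail=1 count=5

Answer: 19 16 11 22 24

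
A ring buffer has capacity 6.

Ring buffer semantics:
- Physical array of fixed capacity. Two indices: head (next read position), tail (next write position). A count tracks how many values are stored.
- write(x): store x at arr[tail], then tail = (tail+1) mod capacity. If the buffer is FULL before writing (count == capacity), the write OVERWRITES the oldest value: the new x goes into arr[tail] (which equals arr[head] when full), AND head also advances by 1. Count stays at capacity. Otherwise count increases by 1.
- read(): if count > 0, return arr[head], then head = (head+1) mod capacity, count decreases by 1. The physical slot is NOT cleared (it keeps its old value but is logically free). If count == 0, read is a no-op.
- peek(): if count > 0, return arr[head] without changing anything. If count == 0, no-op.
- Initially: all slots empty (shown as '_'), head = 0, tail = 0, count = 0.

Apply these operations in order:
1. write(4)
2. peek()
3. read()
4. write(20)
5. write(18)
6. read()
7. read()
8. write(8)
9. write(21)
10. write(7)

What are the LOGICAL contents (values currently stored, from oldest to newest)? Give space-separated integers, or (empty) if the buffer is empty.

After op 1 (write(4)): arr=[4 _ _ _ _ _] head=0 tail=1 count=1
After op 2 (peek()): arr=[4 _ _ _ _ _] head=0 tail=1 count=1
After op 3 (read()): arr=[4 _ _ _ _ _] head=1 tail=1 count=0
After op 4 (write(20)): arr=[4 20 _ _ _ _] head=1 tail=2 count=1
After op 5 (write(18)): arr=[4 20 18 _ _ _] head=1 tail=3 count=2
After op 6 (read()): arr=[4 20 18 _ _ _] head=2 tail=3 count=1
After op 7 (read()): arr=[4 20 18 _ _ _] head=3 tail=3 count=0
After op 8 (write(8)): arr=[4 20 18 8 _ _] head=3 tail=4 count=1
After op 9 (write(21)): arr=[4 20 18 8 21 _] head=3 tail=5 count=2
After op 10 (write(7)): arr=[4 20 18 8 21 7] head=3 tail=0 count=3

Answer: 8 21 7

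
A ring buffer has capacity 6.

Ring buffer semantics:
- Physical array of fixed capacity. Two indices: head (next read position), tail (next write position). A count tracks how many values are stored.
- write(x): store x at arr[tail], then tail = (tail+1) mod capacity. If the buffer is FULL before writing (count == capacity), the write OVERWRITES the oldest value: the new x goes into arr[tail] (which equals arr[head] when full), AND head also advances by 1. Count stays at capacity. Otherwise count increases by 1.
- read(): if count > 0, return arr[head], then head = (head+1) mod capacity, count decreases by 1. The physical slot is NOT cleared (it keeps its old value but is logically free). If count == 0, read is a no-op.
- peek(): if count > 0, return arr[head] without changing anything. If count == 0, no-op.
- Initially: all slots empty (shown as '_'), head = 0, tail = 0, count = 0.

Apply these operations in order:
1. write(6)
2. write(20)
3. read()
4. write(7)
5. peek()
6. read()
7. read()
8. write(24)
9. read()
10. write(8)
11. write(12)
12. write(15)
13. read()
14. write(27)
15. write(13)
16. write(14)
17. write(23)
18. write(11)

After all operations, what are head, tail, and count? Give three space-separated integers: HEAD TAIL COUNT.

After op 1 (write(6)): arr=[6 _ _ _ _ _] head=0 tail=1 count=1
After op 2 (write(20)): arr=[6 20 _ _ _ _] head=0 tail=2 count=2
After op 3 (read()): arr=[6 20 _ _ _ _] head=1 tail=2 count=1
After op 4 (write(7)): arr=[6 20 7 _ _ _] head=1 tail=3 count=2
After op 5 (peek()): arr=[6 20 7 _ _ _] head=1 tail=3 count=2
After op 6 (read()): arr=[6 20 7 _ _ _] head=2 tail=3 count=1
After op 7 (read()): arr=[6 20 7 _ _ _] head=3 tail=3 count=0
After op 8 (write(24)): arr=[6 20 7 24 _ _] head=3 tail=4 count=1
After op 9 (read()): arr=[6 20 7 24 _ _] head=4 tail=4 count=0
After op 10 (write(8)): arr=[6 20 7 24 8 _] head=4 tail=5 count=1
After op 11 (write(12)): arr=[6 20 7 24 8 12] head=4 tail=0 count=2
After op 12 (write(15)): arr=[15 20 7 24 8 12] head=4 tail=1 count=3
After op 13 (read()): arr=[15 20 7 24 8 12] head=5 tail=1 count=2
After op 14 (write(27)): arr=[15 27 7 24 8 12] head=5 tail=2 count=3
After op 15 (write(13)): arr=[15 27 13 24 8 12] head=5 tail=3 count=4
After op 16 (write(14)): arr=[15 27 13 14 8 12] head=5 tail=4 count=5
After op 17 (write(23)): arr=[15 27 13 14 23 12] head=5 tail=5 count=6
After op 18 (write(11)): arr=[15 27 13 14 23 11] head=0 tail=0 count=6

Answer: 0 0 6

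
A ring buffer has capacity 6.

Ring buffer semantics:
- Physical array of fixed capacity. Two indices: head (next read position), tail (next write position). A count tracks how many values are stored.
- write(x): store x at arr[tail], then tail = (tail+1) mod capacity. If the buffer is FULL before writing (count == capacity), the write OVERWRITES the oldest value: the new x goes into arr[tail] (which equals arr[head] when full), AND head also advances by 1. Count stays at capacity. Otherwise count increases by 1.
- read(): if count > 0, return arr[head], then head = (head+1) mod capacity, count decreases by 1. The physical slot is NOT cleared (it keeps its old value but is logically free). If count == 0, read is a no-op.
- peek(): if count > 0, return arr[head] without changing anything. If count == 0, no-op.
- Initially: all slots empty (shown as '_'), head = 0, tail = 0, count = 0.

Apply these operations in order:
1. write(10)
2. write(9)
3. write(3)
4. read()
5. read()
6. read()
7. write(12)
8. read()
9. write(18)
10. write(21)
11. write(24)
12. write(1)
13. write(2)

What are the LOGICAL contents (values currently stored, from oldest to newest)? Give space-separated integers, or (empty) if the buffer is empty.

Answer: 18 21 24 1 2

Derivation:
After op 1 (write(10)): arr=[10 _ _ _ _ _] head=0 tail=1 count=1
After op 2 (write(9)): arr=[10 9 _ _ _ _] head=0 tail=2 count=2
After op 3 (write(3)): arr=[10 9 3 _ _ _] head=0 tail=3 count=3
After op 4 (read()): arr=[10 9 3 _ _ _] head=1 tail=3 count=2
After op 5 (read()): arr=[10 9 3 _ _ _] head=2 tail=3 count=1
After op 6 (read()): arr=[10 9 3 _ _ _] head=3 tail=3 count=0
After op 7 (write(12)): arr=[10 9 3 12 _ _] head=3 tail=4 count=1
After op 8 (read()): arr=[10 9 3 12 _ _] head=4 tail=4 count=0
After op 9 (write(18)): arr=[10 9 3 12 18 _] head=4 tail=5 count=1
After op 10 (write(21)): arr=[10 9 3 12 18 21] head=4 tail=0 count=2
After op 11 (write(24)): arr=[24 9 3 12 18 21] head=4 tail=1 count=3
After op 12 (write(1)): arr=[24 1 3 12 18 21] head=4 tail=2 count=4
After op 13 (write(2)): arr=[24 1 2 12 18 21] head=4 tail=3 count=5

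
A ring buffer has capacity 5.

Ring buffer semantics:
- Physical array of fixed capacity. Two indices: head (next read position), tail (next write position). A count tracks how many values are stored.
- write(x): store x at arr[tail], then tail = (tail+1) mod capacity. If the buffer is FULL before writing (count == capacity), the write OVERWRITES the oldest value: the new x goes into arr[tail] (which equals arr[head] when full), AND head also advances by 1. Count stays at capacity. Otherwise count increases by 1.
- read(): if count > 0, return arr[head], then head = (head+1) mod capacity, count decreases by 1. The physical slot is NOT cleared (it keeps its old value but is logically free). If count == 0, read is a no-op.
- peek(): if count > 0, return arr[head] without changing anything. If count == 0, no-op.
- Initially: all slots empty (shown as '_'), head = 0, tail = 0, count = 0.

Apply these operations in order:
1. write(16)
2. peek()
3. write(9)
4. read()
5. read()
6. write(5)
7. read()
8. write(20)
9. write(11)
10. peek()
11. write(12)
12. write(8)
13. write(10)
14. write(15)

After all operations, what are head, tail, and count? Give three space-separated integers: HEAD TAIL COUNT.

After op 1 (write(16)): arr=[16 _ _ _ _] head=0 tail=1 count=1
After op 2 (peek()): arr=[16 _ _ _ _] head=0 tail=1 count=1
After op 3 (write(9)): arr=[16 9 _ _ _] head=0 tail=2 count=2
After op 4 (read()): arr=[16 9 _ _ _] head=1 tail=2 count=1
After op 5 (read()): arr=[16 9 _ _ _] head=2 tail=2 count=0
After op 6 (write(5)): arr=[16 9 5 _ _] head=2 tail=3 count=1
After op 7 (read()): arr=[16 9 5 _ _] head=3 tail=3 count=0
After op 8 (write(20)): arr=[16 9 5 20 _] head=3 tail=4 count=1
After op 9 (write(11)): arr=[16 9 5 20 11] head=3 tail=0 count=2
After op 10 (peek()): arr=[16 9 5 20 11] head=3 tail=0 count=2
After op 11 (write(12)): arr=[12 9 5 20 11] head=3 tail=1 count=3
After op 12 (write(8)): arr=[12 8 5 20 11] head=3 tail=2 count=4
After op 13 (write(10)): arr=[12 8 10 20 11] head=3 tail=3 count=5
After op 14 (write(15)): arr=[12 8 10 15 11] head=4 tail=4 count=5

Answer: 4 4 5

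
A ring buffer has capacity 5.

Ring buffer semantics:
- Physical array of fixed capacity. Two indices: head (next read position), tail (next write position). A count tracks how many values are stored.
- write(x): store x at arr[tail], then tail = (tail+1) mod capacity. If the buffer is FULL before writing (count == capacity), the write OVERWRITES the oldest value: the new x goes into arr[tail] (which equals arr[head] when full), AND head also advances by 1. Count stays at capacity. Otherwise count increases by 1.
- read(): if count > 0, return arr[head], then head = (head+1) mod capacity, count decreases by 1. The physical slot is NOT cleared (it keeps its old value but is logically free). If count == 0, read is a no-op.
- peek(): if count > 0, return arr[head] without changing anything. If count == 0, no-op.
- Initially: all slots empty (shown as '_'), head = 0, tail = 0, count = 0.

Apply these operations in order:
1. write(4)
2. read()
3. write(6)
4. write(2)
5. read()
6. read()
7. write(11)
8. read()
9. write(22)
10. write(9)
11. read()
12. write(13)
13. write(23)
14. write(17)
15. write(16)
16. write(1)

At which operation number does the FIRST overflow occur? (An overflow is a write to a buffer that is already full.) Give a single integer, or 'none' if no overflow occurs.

Answer: 16

Derivation:
After op 1 (write(4)): arr=[4 _ _ _ _] head=0 tail=1 count=1
After op 2 (read()): arr=[4 _ _ _ _] head=1 tail=1 count=0
After op 3 (write(6)): arr=[4 6 _ _ _] head=1 tail=2 count=1
After op 4 (write(2)): arr=[4 6 2 _ _] head=1 tail=3 count=2
After op 5 (read()): arr=[4 6 2 _ _] head=2 tail=3 count=1
After op 6 (read()): arr=[4 6 2 _ _] head=3 tail=3 count=0
After op 7 (write(11)): arr=[4 6 2 11 _] head=3 tail=4 count=1
After op 8 (read()): arr=[4 6 2 11 _] head=4 tail=4 count=0
After op 9 (write(22)): arr=[4 6 2 11 22] head=4 tail=0 count=1
After op 10 (write(9)): arr=[9 6 2 11 22] head=4 tail=1 count=2
After op 11 (read()): arr=[9 6 2 11 22] head=0 tail=1 count=1
After op 12 (write(13)): arr=[9 13 2 11 22] head=0 tail=2 count=2
After op 13 (write(23)): arr=[9 13 23 11 22] head=0 tail=3 count=3
After op 14 (write(17)): arr=[9 13 23 17 22] head=0 tail=4 count=4
After op 15 (write(16)): arr=[9 13 23 17 16] head=0 tail=0 count=5
After op 16 (write(1)): arr=[1 13 23 17 16] head=1 tail=1 count=5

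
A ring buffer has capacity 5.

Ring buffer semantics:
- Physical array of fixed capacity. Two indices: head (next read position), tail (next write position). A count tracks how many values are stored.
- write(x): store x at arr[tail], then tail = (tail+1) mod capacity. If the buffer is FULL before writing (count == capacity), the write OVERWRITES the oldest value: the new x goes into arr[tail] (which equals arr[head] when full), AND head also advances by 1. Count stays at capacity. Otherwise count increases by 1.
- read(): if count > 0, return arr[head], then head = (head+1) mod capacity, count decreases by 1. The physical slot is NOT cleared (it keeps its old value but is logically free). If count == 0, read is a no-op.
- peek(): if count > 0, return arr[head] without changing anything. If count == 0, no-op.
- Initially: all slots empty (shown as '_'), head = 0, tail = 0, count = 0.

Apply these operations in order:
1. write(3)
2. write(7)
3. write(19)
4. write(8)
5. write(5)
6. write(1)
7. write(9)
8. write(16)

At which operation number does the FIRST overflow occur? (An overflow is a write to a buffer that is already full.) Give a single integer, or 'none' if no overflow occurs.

After op 1 (write(3)): arr=[3 _ _ _ _] head=0 tail=1 count=1
After op 2 (write(7)): arr=[3 7 _ _ _] head=0 tail=2 count=2
After op 3 (write(19)): arr=[3 7 19 _ _] head=0 tail=3 count=3
After op 4 (write(8)): arr=[3 7 19 8 _] head=0 tail=4 count=4
After op 5 (write(5)): arr=[3 7 19 8 5] head=0 tail=0 count=5
After op 6 (write(1)): arr=[1 7 19 8 5] head=1 tail=1 count=5
After op 7 (write(9)): arr=[1 9 19 8 5] head=2 tail=2 count=5
After op 8 (write(16)): arr=[1 9 16 8 5] head=3 tail=3 count=5

Answer: 6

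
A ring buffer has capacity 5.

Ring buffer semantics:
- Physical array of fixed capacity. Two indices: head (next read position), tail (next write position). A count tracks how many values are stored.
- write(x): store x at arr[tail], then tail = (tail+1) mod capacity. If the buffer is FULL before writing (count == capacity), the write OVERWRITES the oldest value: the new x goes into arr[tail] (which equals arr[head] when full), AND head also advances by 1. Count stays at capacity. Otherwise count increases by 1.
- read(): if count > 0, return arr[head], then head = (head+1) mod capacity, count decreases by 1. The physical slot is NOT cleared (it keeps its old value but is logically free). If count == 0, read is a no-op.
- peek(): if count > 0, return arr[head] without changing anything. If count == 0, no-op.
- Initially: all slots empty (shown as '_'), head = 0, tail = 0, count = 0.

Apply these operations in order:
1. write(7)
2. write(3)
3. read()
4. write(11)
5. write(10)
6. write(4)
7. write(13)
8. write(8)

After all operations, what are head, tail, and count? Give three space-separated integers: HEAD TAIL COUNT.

After op 1 (write(7)): arr=[7 _ _ _ _] head=0 tail=1 count=1
After op 2 (write(3)): arr=[7 3 _ _ _] head=0 tail=2 count=2
After op 3 (read()): arr=[7 3 _ _ _] head=1 tail=2 count=1
After op 4 (write(11)): arr=[7 3 11 _ _] head=1 tail=3 count=2
After op 5 (write(10)): arr=[7 3 11 10 _] head=1 tail=4 count=3
After op 6 (write(4)): arr=[7 3 11 10 4] head=1 tail=0 count=4
After op 7 (write(13)): arr=[13 3 11 10 4] head=1 tail=1 count=5
After op 8 (write(8)): arr=[13 8 11 10 4] head=2 tail=2 count=5

Answer: 2 2 5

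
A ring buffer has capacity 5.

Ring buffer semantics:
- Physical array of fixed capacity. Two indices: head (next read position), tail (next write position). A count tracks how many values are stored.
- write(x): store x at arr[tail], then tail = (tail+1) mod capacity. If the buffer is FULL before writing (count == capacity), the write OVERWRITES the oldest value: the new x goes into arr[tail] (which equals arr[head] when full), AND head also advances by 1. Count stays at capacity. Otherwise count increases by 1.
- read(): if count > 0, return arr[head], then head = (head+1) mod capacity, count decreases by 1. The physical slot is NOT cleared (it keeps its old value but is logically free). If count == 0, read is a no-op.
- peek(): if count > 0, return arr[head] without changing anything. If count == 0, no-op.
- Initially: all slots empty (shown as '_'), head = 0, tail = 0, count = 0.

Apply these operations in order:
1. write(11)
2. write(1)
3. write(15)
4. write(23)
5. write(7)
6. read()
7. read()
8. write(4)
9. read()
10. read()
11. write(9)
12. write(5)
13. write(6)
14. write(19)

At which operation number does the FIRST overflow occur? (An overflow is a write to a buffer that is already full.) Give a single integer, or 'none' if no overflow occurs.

After op 1 (write(11)): arr=[11 _ _ _ _] head=0 tail=1 count=1
After op 2 (write(1)): arr=[11 1 _ _ _] head=0 tail=2 count=2
After op 3 (write(15)): arr=[11 1 15 _ _] head=0 tail=3 count=3
After op 4 (write(23)): arr=[11 1 15 23 _] head=0 tail=4 count=4
After op 5 (write(7)): arr=[11 1 15 23 7] head=0 tail=0 count=5
After op 6 (read()): arr=[11 1 15 23 7] head=1 tail=0 count=4
After op 7 (read()): arr=[11 1 15 23 7] head=2 tail=0 count=3
After op 8 (write(4)): arr=[4 1 15 23 7] head=2 tail=1 count=4
After op 9 (read()): arr=[4 1 15 23 7] head=3 tail=1 count=3
After op 10 (read()): arr=[4 1 15 23 7] head=4 tail=1 count=2
After op 11 (write(9)): arr=[4 9 15 23 7] head=4 tail=2 count=3
After op 12 (write(5)): arr=[4 9 5 23 7] head=4 tail=3 count=4
After op 13 (write(6)): arr=[4 9 5 6 7] head=4 tail=4 count=5
After op 14 (write(19)): arr=[4 9 5 6 19] head=0 tail=0 count=5

Answer: 14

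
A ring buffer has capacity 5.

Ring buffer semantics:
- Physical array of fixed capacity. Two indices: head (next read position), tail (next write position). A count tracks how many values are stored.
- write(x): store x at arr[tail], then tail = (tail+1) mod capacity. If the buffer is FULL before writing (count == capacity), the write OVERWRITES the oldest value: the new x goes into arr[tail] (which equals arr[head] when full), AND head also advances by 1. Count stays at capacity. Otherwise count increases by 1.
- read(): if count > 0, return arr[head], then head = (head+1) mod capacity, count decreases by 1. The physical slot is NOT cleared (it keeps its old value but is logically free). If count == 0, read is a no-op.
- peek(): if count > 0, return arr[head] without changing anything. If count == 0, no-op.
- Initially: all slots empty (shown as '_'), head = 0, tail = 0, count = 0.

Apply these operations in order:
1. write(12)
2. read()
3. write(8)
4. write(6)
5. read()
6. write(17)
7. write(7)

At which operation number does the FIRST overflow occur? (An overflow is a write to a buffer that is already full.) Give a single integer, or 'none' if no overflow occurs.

After op 1 (write(12)): arr=[12 _ _ _ _] head=0 tail=1 count=1
After op 2 (read()): arr=[12 _ _ _ _] head=1 tail=1 count=0
After op 3 (write(8)): arr=[12 8 _ _ _] head=1 tail=2 count=1
After op 4 (write(6)): arr=[12 8 6 _ _] head=1 tail=3 count=2
After op 5 (read()): arr=[12 8 6 _ _] head=2 tail=3 count=1
After op 6 (write(17)): arr=[12 8 6 17 _] head=2 tail=4 count=2
After op 7 (write(7)): arr=[12 8 6 17 7] head=2 tail=0 count=3

Answer: none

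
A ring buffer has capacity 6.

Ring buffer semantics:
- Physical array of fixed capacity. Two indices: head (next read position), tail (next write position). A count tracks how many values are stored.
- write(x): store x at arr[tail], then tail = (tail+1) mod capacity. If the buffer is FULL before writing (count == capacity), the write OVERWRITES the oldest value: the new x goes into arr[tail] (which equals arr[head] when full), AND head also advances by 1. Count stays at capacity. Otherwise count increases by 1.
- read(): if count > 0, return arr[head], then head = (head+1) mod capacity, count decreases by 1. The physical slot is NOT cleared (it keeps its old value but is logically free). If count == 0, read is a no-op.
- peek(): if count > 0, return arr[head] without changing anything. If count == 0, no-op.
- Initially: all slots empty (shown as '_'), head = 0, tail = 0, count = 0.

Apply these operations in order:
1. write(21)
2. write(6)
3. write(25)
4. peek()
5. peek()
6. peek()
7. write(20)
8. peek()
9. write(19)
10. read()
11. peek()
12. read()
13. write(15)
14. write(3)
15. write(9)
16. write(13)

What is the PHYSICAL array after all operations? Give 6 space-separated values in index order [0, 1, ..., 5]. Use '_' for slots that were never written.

After op 1 (write(21)): arr=[21 _ _ _ _ _] head=0 tail=1 count=1
After op 2 (write(6)): arr=[21 6 _ _ _ _] head=0 tail=2 count=2
After op 3 (write(25)): arr=[21 6 25 _ _ _] head=0 tail=3 count=3
After op 4 (peek()): arr=[21 6 25 _ _ _] head=0 tail=3 count=3
After op 5 (peek()): arr=[21 6 25 _ _ _] head=0 tail=3 count=3
After op 6 (peek()): arr=[21 6 25 _ _ _] head=0 tail=3 count=3
After op 7 (write(20)): arr=[21 6 25 20 _ _] head=0 tail=4 count=4
After op 8 (peek()): arr=[21 6 25 20 _ _] head=0 tail=4 count=4
After op 9 (write(19)): arr=[21 6 25 20 19 _] head=0 tail=5 count=5
After op 10 (read()): arr=[21 6 25 20 19 _] head=1 tail=5 count=4
After op 11 (peek()): arr=[21 6 25 20 19 _] head=1 tail=5 count=4
After op 12 (read()): arr=[21 6 25 20 19 _] head=2 tail=5 count=3
After op 13 (write(15)): arr=[21 6 25 20 19 15] head=2 tail=0 count=4
After op 14 (write(3)): arr=[3 6 25 20 19 15] head=2 tail=1 count=5
After op 15 (write(9)): arr=[3 9 25 20 19 15] head=2 tail=2 count=6
After op 16 (write(13)): arr=[3 9 13 20 19 15] head=3 tail=3 count=6

Answer: 3 9 13 20 19 15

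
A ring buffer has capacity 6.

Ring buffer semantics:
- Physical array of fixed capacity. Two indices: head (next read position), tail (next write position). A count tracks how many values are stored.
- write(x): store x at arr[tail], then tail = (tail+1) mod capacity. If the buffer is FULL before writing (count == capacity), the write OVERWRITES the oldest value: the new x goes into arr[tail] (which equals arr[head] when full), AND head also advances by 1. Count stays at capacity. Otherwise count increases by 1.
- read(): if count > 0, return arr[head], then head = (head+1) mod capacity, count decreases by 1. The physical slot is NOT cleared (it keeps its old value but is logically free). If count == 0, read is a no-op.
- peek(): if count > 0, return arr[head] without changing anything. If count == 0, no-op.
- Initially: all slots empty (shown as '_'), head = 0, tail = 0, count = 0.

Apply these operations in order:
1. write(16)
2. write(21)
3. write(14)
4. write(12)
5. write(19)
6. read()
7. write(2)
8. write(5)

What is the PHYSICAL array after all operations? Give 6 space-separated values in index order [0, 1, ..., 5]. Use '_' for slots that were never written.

After op 1 (write(16)): arr=[16 _ _ _ _ _] head=0 tail=1 count=1
After op 2 (write(21)): arr=[16 21 _ _ _ _] head=0 tail=2 count=2
After op 3 (write(14)): arr=[16 21 14 _ _ _] head=0 tail=3 count=3
After op 4 (write(12)): arr=[16 21 14 12 _ _] head=0 tail=4 count=4
After op 5 (write(19)): arr=[16 21 14 12 19 _] head=0 tail=5 count=5
After op 6 (read()): arr=[16 21 14 12 19 _] head=1 tail=5 count=4
After op 7 (write(2)): arr=[16 21 14 12 19 2] head=1 tail=0 count=5
After op 8 (write(5)): arr=[5 21 14 12 19 2] head=1 tail=1 count=6

Answer: 5 21 14 12 19 2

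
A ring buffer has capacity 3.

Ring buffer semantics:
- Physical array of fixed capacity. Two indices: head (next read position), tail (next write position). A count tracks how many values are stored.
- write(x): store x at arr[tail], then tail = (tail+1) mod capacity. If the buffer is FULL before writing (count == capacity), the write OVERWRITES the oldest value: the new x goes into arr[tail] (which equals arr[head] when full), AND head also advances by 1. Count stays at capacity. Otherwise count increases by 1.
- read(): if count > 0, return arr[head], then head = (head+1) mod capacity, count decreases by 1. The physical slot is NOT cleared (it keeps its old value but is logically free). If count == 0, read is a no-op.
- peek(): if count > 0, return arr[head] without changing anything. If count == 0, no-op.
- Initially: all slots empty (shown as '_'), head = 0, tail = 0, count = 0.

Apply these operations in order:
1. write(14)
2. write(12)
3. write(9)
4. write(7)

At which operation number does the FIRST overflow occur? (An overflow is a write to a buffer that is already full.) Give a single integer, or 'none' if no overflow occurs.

After op 1 (write(14)): arr=[14 _ _] head=0 tail=1 count=1
After op 2 (write(12)): arr=[14 12 _] head=0 tail=2 count=2
After op 3 (write(9)): arr=[14 12 9] head=0 tail=0 count=3
After op 4 (write(7)): arr=[7 12 9] head=1 tail=1 count=3

Answer: 4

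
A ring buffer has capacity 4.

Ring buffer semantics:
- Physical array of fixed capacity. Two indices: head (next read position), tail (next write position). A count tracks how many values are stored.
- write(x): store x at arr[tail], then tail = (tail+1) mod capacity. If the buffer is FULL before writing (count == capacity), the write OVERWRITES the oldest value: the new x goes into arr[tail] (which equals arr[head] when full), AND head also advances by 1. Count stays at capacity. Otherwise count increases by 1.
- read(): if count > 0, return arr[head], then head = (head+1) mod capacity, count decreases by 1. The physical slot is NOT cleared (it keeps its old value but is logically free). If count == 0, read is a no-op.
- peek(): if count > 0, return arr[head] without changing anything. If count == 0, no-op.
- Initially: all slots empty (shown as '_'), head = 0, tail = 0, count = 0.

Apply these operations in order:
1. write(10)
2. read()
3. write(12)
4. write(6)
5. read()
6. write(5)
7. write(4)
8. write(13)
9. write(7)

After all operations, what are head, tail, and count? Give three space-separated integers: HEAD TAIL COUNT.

After op 1 (write(10)): arr=[10 _ _ _] head=0 tail=1 count=1
After op 2 (read()): arr=[10 _ _ _] head=1 tail=1 count=0
After op 3 (write(12)): arr=[10 12 _ _] head=1 tail=2 count=1
After op 4 (write(6)): arr=[10 12 6 _] head=1 tail=3 count=2
After op 5 (read()): arr=[10 12 6 _] head=2 tail=3 count=1
After op 6 (write(5)): arr=[10 12 6 5] head=2 tail=0 count=2
After op 7 (write(4)): arr=[4 12 6 5] head=2 tail=1 count=3
After op 8 (write(13)): arr=[4 13 6 5] head=2 tail=2 count=4
After op 9 (write(7)): arr=[4 13 7 5] head=3 tail=3 count=4

Answer: 3 3 4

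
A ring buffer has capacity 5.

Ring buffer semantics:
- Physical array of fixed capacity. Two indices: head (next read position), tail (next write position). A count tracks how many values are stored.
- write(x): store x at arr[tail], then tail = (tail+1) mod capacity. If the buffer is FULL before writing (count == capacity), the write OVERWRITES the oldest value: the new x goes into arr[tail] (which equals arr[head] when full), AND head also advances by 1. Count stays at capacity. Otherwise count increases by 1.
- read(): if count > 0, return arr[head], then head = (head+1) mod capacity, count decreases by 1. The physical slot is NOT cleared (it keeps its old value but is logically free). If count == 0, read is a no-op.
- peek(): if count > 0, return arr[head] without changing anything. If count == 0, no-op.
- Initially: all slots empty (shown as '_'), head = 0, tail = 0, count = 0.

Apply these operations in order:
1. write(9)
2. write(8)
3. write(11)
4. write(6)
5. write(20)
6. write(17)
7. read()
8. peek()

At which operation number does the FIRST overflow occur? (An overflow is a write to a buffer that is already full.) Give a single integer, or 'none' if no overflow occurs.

Answer: 6

Derivation:
After op 1 (write(9)): arr=[9 _ _ _ _] head=0 tail=1 count=1
After op 2 (write(8)): arr=[9 8 _ _ _] head=0 tail=2 count=2
After op 3 (write(11)): arr=[9 8 11 _ _] head=0 tail=3 count=3
After op 4 (write(6)): arr=[9 8 11 6 _] head=0 tail=4 count=4
After op 5 (write(20)): arr=[9 8 11 6 20] head=0 tail=0 count=5
After op 6 (write(17)): arr=[17 8 11 6 20] head=1 tail=1 count=5
After op 7 (read()): arr=[17 8 11 6 20] head=2 tail=1 count=4
After op 8 (peek()): arr=[17 8 11 6 20] head=2 tail=1 count=4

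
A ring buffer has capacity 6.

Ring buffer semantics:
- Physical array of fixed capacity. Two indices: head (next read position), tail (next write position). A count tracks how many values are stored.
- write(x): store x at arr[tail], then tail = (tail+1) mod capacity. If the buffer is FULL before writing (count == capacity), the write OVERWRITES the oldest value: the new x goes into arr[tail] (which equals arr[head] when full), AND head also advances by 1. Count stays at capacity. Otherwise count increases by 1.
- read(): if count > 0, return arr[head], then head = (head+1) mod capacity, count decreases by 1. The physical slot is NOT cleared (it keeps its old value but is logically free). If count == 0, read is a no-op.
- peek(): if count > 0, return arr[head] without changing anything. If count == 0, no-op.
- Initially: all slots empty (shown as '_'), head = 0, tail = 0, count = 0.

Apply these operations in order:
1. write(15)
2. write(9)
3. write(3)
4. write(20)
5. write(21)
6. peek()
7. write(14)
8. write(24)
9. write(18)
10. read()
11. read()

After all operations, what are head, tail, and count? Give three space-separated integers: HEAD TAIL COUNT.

Answer: 4 2 4

Derivation:
After op 1 (write(15)): arr=[15 _ _ _ _ _] head=0 tail=1 count=1
After op 2 (write(9)): arr=[15 9 _ _ _ _] head=0 tail=2 count=2
After op 3 (write(3)): arr=[15 9 3 _ _ _] head=0 tail=3 count=3
After op 4 (write(20)): arr=[15 9 3 20 _ _] head=0 tail=4 count=4
After op 5 (write(21)): arr=[15 9 3 20 21 _] head=0 tail=5 count=5
After op 6 (peek()): arr=[15 9 3 20 21 _] head=0 tail=5 count=5
After op 7 (write(14)): arr=[15 9 3 20 21 14] head=0 tail=0 count=6
After op 8 (write(24)): arr=[24 9 3 20 21 14] head=1 tail=1 count=6
After op 9 (write(18)): arr=[24 18 3 20 21 14] head=2 tail=2 count=6
After op 10 (read()): arr=[24 18 3 20 21 14] head=3 tail=2 count=5
After op 11 (read()): arr=[24 18 3 20 21 14] head=4 tail=2 count=4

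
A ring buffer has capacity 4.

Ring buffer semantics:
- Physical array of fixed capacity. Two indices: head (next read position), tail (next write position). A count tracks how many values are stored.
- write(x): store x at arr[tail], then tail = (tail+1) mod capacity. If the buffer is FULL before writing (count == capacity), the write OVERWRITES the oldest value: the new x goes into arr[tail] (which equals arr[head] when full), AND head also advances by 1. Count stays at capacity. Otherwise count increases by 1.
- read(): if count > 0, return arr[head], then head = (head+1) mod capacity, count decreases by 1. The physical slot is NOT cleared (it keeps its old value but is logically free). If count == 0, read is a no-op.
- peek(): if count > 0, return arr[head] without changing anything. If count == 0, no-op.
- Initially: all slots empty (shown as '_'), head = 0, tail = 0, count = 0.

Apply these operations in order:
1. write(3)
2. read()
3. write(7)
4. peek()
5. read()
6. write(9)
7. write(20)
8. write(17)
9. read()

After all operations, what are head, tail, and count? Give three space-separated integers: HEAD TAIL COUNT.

After op 1 (write(3)): arr=[3 _ _ _] head=0 tail=1 count=1
After op 2 (read()): arr=[3 _ _ _] head=1 tail=1 count=0
After op 3 (write(7)): arr=[3 7 _ _] head=1 tail=2 count=1
After op 4 (peek()): arr=[3 7 _ _] head=1 tail=2 count=1
After op 5 (read()): arr=[3 7 _ _] head=2 tail=2 count=0
After op 6 (write(9)): arr=[3 7 9 _] head=2 tail=3 count=1
After op 7 (write(20)): arr=[3 7 9 20] head=2 tail=0 count=2
After op 8 (write(17)): arr=[17 7 9 20] head=2 tail=1 count=3
After op 9 (read()): arr=[17 7 9 20] head=3 tail=1 count=2

Answer: 3 1 2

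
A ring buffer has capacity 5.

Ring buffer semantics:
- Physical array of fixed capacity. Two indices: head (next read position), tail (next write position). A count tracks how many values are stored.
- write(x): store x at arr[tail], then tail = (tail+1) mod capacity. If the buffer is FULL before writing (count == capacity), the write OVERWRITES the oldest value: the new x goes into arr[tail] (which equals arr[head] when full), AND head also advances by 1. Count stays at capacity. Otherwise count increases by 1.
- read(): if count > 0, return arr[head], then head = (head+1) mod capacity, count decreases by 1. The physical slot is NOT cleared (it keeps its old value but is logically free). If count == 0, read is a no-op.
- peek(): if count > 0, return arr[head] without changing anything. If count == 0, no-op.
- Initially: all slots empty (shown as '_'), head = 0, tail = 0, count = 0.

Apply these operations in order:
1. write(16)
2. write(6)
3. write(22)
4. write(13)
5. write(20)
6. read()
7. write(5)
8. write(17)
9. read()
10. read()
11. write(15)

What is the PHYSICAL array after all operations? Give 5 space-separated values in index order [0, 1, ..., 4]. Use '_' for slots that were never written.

After op 1 (write(16)): arr=[16 _ _ _ _] head=0 tail=1 count=1
After op 2 (write(6)): arr=[16 6 _ _ _] head=0 tail=2 count=2
After op 3 (write(22)): arr=[16 6 22 _ _] head=0 tail=3 count=3
After op 4 (write(13)): arr=[16 6 22 13 _] head=0 tail=4 count=4
After op 5 (write(20)): arr=[16 6 22 13 20] head=0 tail=0 count=5
After op 6 (read()): arr=[16 6 22 13 20] head=1 tail=0 count=4
After op 7 (write(5)): arr=[5 6 22 13 20] head=1 tail=1 count=5
After op 8 (write(17)): arr=[5 17 22 13 20] head=2 tail=2 count=5
After op 9 (read()): arr=[5 17 22 13 20] head=3 tail=2 count=4
After op 10 (read()): arr=[5 17 22 13 20] head=4 tail=2 count=3
After op 11 (write(15)): arr=[5 17 15 13 20] head=4 tail=3 count=4

Answer: 5 17 15 13 20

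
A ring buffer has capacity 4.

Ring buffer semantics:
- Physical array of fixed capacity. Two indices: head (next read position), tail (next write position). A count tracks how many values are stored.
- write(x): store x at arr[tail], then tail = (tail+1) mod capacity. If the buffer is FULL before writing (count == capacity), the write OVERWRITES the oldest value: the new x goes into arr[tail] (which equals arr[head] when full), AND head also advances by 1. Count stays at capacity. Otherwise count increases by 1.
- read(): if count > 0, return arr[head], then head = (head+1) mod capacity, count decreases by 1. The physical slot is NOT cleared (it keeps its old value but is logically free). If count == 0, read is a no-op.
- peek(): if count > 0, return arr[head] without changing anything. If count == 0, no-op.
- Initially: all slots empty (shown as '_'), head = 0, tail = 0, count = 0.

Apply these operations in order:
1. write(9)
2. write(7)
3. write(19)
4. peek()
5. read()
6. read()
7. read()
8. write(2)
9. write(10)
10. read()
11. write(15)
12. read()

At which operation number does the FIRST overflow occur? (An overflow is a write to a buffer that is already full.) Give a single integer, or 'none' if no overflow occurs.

Answer: none

Derivation:
After op 1 (write(9)): arr=[9 _ _ _] head=0 tail=1 count=1
After op 2 (write(7)): arr=[9 7 _ _] head=0 tail=2 count=2
After op 3 (write(19)): arr=[9 7 19 _] head=0 tail=3 count=3
After op 4 (peek()): arr=[9 7 19 _] head=0 tail=3 count=3
After op 5 (read()): arr=[9 7 19 _] head=1 tail=3 count=2
After op 6 (read()): arr=[9 7 19 _] head=2 tail=3 count=1
After op 7 (read()): arr=[9 7 19 _] head=3 tail=3 count=0
After op 8 (write(2)): arr=[9 7 19 2] head=3 tail=0 count=1
After op 9 (write(10)): arr=[10 7 19 2] head=3 tail=1 count=2
After op 10 (read()): arr=[10 7 19 2] head=0 tail=1 count=1
After op 11 (write(15)): arr=[10 15 19 2] head=0 tail=2 count=2
After op 12 (read()): arr=[10 15 19 2] head=1 tail=2 count=1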